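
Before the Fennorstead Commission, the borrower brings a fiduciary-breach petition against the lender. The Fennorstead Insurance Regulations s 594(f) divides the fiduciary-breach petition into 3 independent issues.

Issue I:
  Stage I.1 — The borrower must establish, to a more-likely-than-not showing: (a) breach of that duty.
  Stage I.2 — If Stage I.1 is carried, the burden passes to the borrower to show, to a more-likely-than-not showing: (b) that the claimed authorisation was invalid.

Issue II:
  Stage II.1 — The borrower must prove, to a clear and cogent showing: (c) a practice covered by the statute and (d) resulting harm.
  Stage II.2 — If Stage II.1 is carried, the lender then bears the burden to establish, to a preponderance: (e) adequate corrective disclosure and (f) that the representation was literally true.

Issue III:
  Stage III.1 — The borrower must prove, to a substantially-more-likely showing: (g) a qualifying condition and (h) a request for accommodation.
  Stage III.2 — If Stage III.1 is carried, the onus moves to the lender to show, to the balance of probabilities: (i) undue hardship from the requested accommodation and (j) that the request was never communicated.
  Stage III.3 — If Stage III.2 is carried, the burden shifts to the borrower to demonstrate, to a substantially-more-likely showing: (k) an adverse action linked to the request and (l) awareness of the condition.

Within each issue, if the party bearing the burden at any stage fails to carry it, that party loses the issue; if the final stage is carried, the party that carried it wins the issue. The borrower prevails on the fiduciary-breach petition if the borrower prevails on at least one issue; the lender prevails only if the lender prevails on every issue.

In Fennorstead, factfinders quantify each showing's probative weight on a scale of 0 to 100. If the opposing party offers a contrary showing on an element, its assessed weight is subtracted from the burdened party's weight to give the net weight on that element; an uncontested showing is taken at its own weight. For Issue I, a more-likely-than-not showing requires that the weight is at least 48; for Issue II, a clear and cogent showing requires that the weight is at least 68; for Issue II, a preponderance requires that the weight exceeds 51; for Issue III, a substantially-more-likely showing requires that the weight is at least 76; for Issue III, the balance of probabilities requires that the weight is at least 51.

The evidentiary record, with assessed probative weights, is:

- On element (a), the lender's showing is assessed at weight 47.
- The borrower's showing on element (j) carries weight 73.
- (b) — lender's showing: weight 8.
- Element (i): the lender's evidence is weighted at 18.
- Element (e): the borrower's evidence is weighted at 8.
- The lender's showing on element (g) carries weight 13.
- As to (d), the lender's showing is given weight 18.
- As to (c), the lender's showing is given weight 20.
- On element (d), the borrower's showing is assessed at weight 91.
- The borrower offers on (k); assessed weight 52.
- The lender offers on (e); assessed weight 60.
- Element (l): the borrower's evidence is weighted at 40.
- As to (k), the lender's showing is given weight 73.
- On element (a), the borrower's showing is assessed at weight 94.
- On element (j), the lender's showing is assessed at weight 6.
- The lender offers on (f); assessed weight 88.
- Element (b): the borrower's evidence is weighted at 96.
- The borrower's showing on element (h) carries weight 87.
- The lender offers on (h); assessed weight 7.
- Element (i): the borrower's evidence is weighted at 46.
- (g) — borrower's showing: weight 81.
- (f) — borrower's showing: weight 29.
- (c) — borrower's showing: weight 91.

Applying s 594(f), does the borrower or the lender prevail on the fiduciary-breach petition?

— Issue I —
Stage I.1 (borrower, a more-likely-than-not showing, weight is at least 48): (a) net 94−47=47 < 48 — fails.
  Stage I.1 not carried; the borrower fails its burden.
So the lender prevails on this issue.
— Issue II —
At Stage II.1 the borrower must meet a clear and cogent showing (weight is at least 68): on (c) the weight is 91 less the opposing 20 gives net 71, which does reach 68, so (c) meets the standard; on (d) the weight is 91 less the opposing 18 gives net 73, ≥ 68, so (d) meets the standard.
  Stage II.1 carried; the burden shifts to the lender.
At Stage II.2 the lender must meet a preponderance (weight exceeds 51): on (e) the weight is 60 less the opposing 8 gives net 52, > 51, so (e) meets the standard; on (f) the weight is 88 less the opposing 29 gives net 59, which does exceed 51, so (f) meets the standard.
  Stage II.2 carried; the final stage is satisfied.
With every stage satisfied, the lender prevails on this issue.
— Issue III —
Stage III.1 — burden on borrower; standard: a substantially-more-likely showing (weight is at least 76).
    (g): 81 − 13 = 68 < 76 [not met]
    (h): 87 − 7 = 80 ≥ 76 [met]
  The borrower does not carry Stage III.1.
The lender prevails on this issue.
Per-issue: Issue I → lender; Issue II → lender; Issue III → lender. The borrower must prevail on at least one issue; overall, the lender prevails.

lender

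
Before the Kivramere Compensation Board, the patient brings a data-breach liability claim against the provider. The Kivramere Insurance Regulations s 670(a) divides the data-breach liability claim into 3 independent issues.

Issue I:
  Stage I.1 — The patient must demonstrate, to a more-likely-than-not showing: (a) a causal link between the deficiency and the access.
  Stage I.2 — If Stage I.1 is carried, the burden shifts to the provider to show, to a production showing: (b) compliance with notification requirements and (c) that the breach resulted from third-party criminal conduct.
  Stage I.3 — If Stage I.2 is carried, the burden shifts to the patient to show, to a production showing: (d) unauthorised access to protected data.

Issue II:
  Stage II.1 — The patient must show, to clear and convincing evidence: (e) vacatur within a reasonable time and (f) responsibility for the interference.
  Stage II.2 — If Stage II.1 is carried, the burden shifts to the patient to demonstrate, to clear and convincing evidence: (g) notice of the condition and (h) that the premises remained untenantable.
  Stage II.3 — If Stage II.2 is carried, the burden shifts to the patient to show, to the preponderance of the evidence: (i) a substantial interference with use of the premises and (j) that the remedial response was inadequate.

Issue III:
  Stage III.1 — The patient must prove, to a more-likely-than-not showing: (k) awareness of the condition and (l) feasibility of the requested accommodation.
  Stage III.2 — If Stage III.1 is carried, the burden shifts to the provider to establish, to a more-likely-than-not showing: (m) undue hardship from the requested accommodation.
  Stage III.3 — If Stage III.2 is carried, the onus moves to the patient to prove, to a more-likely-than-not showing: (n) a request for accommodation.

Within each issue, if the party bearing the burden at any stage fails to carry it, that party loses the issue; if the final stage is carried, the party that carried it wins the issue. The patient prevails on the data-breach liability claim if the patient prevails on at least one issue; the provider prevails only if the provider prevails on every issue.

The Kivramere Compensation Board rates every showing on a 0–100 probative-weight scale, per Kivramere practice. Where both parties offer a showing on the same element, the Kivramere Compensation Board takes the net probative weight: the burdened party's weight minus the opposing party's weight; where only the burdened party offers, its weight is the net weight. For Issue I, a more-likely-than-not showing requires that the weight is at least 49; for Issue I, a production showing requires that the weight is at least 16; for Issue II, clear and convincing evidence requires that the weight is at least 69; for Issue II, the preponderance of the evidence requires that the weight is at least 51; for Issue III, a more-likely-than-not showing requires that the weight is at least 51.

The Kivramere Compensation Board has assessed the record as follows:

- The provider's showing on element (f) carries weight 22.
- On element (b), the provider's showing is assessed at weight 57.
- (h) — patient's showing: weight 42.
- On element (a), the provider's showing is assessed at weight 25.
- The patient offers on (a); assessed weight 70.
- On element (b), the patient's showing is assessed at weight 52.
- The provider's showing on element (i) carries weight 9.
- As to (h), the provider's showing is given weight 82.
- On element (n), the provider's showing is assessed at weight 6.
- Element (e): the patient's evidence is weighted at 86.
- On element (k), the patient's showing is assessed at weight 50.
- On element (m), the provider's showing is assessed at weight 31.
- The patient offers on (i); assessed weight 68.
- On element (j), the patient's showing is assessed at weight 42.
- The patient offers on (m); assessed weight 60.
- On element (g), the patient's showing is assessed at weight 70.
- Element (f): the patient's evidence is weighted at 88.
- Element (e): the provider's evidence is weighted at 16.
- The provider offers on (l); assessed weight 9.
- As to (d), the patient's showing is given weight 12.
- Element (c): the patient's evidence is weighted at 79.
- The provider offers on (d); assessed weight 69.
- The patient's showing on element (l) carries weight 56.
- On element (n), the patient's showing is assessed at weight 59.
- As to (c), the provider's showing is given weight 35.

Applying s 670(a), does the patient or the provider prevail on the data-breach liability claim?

provider

— Issue I —
Stage I.1 — burden on patient; standard: a more-likely-than-not showing (weight is at least 49).
    (a): 70 − 25 = 45 < 49 [not met]
  Not every element is met, so the patient fails to carry Stage I.1.
The analysis ends at Stage I.1; the provider prevails on this issue.
— Issue II —
At Stage II.1 the patient must meet clear and convincing evidence (weight is at least 69): on (e) the weight is 86 less the opposing 16 gives net 70, ≥ 69, so (e) meets the standard; on (f) the weight is 88 less the opposing 22 gives net 66, which does not reach 69, so (f) does not meet the standard.
  The patient does not carry Stage II.1.
The provider prevails on this issue.
— Issue III —
At Stage III.1 the patient must meet a more-likely-than-not showing (weight is at least 51): on (k) the weight is 50, which does not reach 51, so (k) does not meet the standard; on (l) the weight is 56 less the opposing 9 gives net 47, < 51, so (l) does not meet the standard.
  Not every element is met, so the patient fails to carry Stage III.1.
So the provider prevails on this issue.
Per-issue: Issue I → provider; Issue II → provider; Issue III → provider. The patient must prevail on at least one issue; overall, the provider prevails.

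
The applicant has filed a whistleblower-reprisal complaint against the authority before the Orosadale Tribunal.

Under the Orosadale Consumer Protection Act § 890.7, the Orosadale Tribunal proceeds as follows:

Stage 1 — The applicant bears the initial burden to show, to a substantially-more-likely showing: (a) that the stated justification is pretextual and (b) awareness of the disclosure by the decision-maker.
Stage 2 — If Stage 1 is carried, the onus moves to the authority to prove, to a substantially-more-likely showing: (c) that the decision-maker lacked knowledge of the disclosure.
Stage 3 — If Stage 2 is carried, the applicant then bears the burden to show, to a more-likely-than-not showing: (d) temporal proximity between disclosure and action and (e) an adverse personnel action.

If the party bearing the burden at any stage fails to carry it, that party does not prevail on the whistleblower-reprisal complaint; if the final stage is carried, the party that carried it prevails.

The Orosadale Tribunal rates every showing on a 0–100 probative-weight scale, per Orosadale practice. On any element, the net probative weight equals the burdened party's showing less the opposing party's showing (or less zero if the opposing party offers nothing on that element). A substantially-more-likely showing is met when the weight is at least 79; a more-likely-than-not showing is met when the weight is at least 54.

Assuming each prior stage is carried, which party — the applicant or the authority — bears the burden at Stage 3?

applicant

Stage 3's rule assigns the burden to the applicant (to a more-likely-than-not showing).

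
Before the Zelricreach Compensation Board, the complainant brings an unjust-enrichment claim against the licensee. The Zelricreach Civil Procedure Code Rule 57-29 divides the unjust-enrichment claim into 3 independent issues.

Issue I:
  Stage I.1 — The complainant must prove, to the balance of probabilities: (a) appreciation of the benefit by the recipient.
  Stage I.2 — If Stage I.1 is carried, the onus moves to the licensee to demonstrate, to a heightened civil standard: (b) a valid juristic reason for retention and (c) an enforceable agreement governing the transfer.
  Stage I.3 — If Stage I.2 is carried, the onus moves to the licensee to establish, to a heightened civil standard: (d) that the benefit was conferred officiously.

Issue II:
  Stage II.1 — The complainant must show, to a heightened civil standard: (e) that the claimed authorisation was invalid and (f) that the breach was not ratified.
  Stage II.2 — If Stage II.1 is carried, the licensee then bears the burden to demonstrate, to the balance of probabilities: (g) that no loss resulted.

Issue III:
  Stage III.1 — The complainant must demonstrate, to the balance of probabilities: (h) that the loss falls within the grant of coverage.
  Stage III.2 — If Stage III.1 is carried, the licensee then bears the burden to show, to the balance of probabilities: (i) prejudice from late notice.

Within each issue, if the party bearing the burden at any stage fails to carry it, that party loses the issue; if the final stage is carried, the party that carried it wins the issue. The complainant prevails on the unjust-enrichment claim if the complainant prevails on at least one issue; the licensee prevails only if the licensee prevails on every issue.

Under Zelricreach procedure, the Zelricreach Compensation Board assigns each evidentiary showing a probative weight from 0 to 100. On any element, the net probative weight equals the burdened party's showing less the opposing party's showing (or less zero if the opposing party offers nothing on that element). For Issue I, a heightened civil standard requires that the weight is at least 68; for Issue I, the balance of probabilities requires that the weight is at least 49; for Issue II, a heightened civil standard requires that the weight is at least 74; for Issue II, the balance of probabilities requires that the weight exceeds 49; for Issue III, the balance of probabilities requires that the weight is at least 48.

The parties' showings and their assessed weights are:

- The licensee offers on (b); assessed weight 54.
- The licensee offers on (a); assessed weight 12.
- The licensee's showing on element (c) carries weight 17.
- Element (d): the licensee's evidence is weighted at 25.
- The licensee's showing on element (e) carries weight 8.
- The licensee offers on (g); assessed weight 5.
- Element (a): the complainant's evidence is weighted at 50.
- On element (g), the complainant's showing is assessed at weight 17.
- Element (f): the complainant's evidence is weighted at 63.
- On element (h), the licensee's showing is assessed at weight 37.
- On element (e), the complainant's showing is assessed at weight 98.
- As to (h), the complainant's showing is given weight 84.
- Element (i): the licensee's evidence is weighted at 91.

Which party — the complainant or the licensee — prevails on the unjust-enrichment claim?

licensee

— Issue I —
Stage I.1 — burden on complainant; standard: the balance of probabilities (weight is at least 49).
    (a): 50 − 12 = 38 < 49 [not met]
  Not every element is met, so the complainant fails to carry Stage I.1.
The licensee prevails on this issue.
— Issue II —
Stage II.1 — burden on complainant; standard: a heightened civil standard (weight is at least 74).
    (e): 98 − 8 = 90 ≥ 74 [met]
    (f): 63 < 74 [not met]
  Not every element is met, so the complainant fails to carry Stage II.1.
The analysis ends at Stage II.1; the licensee prevails on this issue.
— Issue III —
Stage III.1 (complainant, the balance of probabilities, weight is at least 48): (h) net 84−37=47 < 48 — fails.
  Not every element is met, so the complainant fails to carry Stage III.1.
The licensee prevails on this issue.
Per-issue: Issue I → licensee; Issue II → licensee; Issue III → licensee. The complainant must prevail on at least one issue; overall, the licensee prevails.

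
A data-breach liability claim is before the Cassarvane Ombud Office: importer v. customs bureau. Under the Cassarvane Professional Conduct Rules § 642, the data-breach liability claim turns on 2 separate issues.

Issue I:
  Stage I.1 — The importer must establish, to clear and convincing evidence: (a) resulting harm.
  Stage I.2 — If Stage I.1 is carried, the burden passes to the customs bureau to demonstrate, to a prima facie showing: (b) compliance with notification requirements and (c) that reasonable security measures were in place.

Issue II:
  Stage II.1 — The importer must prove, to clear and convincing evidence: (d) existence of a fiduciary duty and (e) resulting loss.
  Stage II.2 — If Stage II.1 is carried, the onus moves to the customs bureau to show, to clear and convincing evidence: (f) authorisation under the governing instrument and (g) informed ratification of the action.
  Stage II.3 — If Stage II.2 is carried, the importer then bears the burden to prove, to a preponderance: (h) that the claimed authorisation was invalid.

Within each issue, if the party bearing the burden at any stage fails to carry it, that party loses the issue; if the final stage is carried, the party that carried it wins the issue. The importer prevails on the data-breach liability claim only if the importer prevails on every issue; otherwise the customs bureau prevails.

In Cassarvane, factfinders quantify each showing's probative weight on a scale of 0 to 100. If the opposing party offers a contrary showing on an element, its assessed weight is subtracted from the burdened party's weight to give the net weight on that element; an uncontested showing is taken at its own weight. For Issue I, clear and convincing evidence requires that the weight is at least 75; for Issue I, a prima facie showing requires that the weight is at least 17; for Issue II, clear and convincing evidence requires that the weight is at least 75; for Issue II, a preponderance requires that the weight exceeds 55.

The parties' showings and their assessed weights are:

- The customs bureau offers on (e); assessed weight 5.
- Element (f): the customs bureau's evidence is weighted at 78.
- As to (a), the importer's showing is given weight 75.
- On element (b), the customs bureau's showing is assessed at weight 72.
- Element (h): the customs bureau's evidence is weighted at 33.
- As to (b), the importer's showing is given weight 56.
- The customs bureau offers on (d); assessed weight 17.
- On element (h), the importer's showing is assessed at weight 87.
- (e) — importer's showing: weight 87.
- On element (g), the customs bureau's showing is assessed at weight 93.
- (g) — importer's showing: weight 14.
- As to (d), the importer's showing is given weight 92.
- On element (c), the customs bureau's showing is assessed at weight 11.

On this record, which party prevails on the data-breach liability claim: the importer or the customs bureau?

— Issue I —
Stage I.1 — burden on importer; standard: clear and convincing evidence (weight is at least 75).
    (a): 75 ≥ 75 [met]
  Stage I.1 carried; the burden shifts to the customs bureau.
Stage I.2 — burden on customs bureau; standard: a prima facie showing (weight is at least 17).
    (b): 72 − 56 = 16 < 17 [not met]
    (c): 11 < 17 [not met]
  Stage I.2 not carried; the customs bureau fails its burden.
The analysis ends at Stage I.2; the importer prevails on this issue.
— Issue II —
At Stage II.1 the importer must meet clear and convincing evidence (weight is at least 75): on (d) the weight is 92 less the opposing 17 gives net 75, ≥ 75, so (d) meets the standard; on (e) the weight is 87 less the opposing 5 gives net 82, ≥ 75, so (e) meets the standard.
  The importer carries Stage II.1; the customs bureau now bears the burden.
At Stage II.2 the customs bureau must meet clear and convincing evidence (weight is at least 75): on (f) the weight is 78, which does reach 75, so (f) meets the standard; on (g) the weight is 93 less the opposing 14 gives net 79, which does reach 75, so (g) meets the standard.
  All elements met. The burden passes to the importer.
At Stage II.3 the importer must meet a preponderance (weight exceeds 55): on (h) the weight is 87 less the opposing 33 gives net 54, which does not exceed 55, so (h) does not meet the standard.
  Stage II.3 not carried; the importer fails its burden.
So the customs bureau prevails on this issue.
Per-issue: Issue I → importer; Issue II → customs bureau. The importer must prevail on every issue; overall, the customs bureau prevails.

customs bureau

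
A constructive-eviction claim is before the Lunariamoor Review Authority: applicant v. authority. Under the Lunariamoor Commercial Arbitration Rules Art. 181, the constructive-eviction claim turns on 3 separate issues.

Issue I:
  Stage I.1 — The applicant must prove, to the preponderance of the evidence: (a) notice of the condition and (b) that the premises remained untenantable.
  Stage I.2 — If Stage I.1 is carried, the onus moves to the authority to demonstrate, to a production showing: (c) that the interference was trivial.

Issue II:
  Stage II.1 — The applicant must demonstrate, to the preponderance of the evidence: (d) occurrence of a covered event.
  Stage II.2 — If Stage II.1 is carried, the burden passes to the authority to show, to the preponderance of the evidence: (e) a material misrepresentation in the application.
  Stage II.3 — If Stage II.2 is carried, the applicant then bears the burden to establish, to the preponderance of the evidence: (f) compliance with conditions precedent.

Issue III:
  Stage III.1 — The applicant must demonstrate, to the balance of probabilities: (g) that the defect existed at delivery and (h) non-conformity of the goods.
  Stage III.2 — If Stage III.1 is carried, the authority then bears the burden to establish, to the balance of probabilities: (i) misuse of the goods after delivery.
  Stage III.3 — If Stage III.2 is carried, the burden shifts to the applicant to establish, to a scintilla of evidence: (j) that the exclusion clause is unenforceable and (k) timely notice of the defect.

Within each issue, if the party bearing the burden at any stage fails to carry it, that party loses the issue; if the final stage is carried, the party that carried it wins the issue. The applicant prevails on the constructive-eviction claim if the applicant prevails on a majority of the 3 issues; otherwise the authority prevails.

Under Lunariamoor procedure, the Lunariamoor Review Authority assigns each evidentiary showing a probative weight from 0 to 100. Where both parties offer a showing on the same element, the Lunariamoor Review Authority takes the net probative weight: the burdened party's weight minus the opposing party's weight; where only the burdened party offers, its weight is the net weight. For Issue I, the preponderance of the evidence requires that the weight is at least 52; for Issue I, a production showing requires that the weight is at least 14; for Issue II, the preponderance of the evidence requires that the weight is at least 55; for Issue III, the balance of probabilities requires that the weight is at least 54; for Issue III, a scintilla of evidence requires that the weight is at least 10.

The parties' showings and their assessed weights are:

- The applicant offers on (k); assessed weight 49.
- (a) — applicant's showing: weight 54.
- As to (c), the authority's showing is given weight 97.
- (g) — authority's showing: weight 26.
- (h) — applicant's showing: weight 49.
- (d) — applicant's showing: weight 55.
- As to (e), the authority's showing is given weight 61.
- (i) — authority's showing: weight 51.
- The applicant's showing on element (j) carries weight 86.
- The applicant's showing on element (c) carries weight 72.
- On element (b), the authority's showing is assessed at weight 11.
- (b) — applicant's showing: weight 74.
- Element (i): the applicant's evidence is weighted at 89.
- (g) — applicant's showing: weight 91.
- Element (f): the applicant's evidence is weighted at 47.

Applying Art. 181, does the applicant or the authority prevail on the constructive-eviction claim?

— Issue I —
Stage I.1 (applicant, the preponderance of the evidence, weight is at least 52): (a) 54 ≥ 52 — meets; (b) net 74−11=63 ≥ 52 — meets.
  Stage I.1 is satisfied; the onus moves to the authority.
Stage I.2 (authority, a production showing, weight is at least 14): (c) net 97−72=25 ≥ 14 — meets.
  Stage I.2 carried; the final stage is satisfied.
Every stage carried; the authority prevails on this issue.
— Issue II —
Stage II.1 — burden on applicant; standard: the preponderance of the evidence (weight is at least 55).
    (d): 55 ≥ 55 [met]
  Stage II.1 is satisfied; the onus moves to the authority.
Stage II.2 — burden on authority; standard: the preponderance of the evidence (weight is at least 55).
    (e): 61 ≥ 55 [met]
  The authority carries Stage II.2; the applicant now bears the burden.
Stage II.3 — burden on applicant; standard: the preponderance of the evidence (weight is at least 55).
    (f): 47 < 55 [not met]
  Not every element is met, so the applicant fails to carry Stage II.3.
The authority prevails on this issue.
— Issue III —
Stage III.1 — burden on applicant; standard: the balance of probabilities (weight is at least 54).
    (g): 91 − 26 = 65 ≥ 54 [met]
    (h): 49 < 54 [not met]
  The applicant does not carry Stage III.1.
The authority prevails on this issue.
Per-issue: Issue I → authority; Issue II → authority; Issue III → authority. The applicant must prevail on a majority of issues; overall, the authority prevails.

authority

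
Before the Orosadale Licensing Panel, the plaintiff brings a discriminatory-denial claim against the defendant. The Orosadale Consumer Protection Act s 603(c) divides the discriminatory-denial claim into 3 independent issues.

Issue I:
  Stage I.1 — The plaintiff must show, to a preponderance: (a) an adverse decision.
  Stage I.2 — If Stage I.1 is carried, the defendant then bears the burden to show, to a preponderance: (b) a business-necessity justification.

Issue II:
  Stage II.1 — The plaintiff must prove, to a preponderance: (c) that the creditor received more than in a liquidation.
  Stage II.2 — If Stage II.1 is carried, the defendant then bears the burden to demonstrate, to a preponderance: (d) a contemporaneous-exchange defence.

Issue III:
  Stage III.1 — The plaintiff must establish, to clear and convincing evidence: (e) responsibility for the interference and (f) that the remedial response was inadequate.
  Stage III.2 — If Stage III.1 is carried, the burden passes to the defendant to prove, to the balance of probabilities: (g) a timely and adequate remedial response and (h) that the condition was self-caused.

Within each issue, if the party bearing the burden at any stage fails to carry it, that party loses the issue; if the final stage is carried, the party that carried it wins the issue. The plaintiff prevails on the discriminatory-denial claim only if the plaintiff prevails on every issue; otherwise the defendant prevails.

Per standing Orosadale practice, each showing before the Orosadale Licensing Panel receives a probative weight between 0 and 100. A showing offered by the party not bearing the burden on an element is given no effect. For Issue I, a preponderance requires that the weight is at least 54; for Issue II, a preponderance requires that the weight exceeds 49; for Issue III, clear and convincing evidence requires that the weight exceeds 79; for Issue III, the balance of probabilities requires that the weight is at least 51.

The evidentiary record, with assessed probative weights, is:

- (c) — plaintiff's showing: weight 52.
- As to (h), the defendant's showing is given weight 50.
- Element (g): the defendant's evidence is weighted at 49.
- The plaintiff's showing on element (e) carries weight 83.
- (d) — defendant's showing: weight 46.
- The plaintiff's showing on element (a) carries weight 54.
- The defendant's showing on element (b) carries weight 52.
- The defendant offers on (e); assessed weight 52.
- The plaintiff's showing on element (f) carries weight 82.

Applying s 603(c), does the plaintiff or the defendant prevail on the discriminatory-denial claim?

— Issue I —
Stage I.1 — burden on plaintiff; standard: a preponderance (weight is at least 54).
    (a): 54 ≥ 54 [met]
  The plaintiff carries Stage I.1; the defendant now bears the burden.
Stage I.2 — burden on defendant; standard: a preponderance (weight is at least 54).
    (b): 52 < 54 [not met]
  The defendant does not carry Stage I.2.
So the plaintiff prevails on this issue.
— Issue II —
Stage II.1 (plaintiff, a preponderance, weight exceeds 49): (c) 52 > 49 — meets.
  Stage II.1 is satisfied; the onus moves to the defendant.
Stage II.2 (defendant, a preponderance, weight exceeds 49): (d) 46 ≤ 49 — fails.
  The defendant does not carry Stage II.2.
So the plaintiff prevails on this issue.
— Issue III —
At Stage III.1 the plaintiff must meet clear and convincing evidence (weight exceeds 79): on (e) the weight is 83 (the defendant's 52 is given no effect), > 79, so (e) meets the standard; on (f) the weight is 82, which does exceed 79, so (f) meets the standard.
  The plaintiff carries Stage III.1; the defendant now bears the burden.
At Stage III.2 the defendant must meet the balance of probabilities (weight is at least 51): on (g) the weight is 49, < 51, so (g) does not meet the standard; on (h) the weight is 50, which does not reach 51, so (h) does not meet the standard.
  Not every element is met, so the defendant fails to carry Stage III.2.
The plaintiff prevails on this issue.
Per-issue: Issue I → plaintiff; Issue II → plaintiff; Issue III → plaintiff. The plaintiff must prevail on every issue; overall, the plaintiff prevails.

plaintiff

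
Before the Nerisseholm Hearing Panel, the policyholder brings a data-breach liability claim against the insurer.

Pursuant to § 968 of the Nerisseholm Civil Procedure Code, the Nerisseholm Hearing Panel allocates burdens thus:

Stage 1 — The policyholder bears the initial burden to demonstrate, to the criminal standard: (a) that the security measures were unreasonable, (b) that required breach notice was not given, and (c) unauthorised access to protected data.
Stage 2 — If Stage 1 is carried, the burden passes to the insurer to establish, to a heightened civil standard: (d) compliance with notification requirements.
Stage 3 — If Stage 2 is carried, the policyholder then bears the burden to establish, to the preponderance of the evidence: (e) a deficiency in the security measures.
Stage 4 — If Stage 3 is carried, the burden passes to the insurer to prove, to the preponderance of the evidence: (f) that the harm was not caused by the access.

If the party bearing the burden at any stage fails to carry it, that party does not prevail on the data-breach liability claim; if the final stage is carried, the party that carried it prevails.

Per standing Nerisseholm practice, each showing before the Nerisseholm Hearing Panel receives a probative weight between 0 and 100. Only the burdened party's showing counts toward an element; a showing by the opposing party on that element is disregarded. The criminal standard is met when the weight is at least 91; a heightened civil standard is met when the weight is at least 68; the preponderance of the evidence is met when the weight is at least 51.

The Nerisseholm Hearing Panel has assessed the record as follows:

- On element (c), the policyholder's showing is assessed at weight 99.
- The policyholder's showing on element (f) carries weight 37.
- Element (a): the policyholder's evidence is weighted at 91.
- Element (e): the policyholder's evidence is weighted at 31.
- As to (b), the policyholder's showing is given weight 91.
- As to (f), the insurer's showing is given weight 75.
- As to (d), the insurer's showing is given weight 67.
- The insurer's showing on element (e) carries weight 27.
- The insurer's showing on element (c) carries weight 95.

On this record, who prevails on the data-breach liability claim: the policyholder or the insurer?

Stage 1 (policyholder, the criminal standard, weight is at least 91): (a) 91 ≥ 91 — meets; (b) 91 ≥ 91 — meets; (c) 99 (insurer's 95 disregarded) ≥ 91 — meets.
  All elements met. The burden passes to the insurer.
Stage 2 (insurer, a heightened civil standard, weight is at least 68): (d) 67 < 68 — fails.
  Stage 2 not carried; the insurer fails its burden.
The analysis ends at Stage 2; the policyholder prevails.

policyholder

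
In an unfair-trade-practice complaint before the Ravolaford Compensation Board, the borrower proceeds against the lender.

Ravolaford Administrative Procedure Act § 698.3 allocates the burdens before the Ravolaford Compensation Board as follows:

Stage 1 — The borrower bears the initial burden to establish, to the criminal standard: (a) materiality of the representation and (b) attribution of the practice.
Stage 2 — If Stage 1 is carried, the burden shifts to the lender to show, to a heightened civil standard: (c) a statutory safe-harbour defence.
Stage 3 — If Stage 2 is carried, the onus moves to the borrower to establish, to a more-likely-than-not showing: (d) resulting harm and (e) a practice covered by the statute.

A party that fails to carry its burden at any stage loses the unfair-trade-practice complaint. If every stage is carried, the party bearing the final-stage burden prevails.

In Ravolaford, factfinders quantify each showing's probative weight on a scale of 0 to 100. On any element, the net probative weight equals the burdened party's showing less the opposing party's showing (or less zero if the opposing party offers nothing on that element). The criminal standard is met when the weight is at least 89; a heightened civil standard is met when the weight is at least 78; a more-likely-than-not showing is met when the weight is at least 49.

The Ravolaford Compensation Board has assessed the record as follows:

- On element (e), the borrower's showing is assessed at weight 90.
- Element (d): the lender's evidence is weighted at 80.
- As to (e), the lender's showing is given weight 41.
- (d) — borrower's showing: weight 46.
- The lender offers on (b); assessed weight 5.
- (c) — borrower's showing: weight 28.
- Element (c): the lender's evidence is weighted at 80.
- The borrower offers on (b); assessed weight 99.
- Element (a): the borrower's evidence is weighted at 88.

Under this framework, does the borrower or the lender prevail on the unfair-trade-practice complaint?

Stage 1 — burden on borrower; standard: the criminal standard (weight is at least 89).
    (a): 88 < 89 [not met]
    (b): 99 − 5 = 94 ≥ 89 [met]
  Stage 1 not carried; the borrower fails its burden.
The lender prevails.

lender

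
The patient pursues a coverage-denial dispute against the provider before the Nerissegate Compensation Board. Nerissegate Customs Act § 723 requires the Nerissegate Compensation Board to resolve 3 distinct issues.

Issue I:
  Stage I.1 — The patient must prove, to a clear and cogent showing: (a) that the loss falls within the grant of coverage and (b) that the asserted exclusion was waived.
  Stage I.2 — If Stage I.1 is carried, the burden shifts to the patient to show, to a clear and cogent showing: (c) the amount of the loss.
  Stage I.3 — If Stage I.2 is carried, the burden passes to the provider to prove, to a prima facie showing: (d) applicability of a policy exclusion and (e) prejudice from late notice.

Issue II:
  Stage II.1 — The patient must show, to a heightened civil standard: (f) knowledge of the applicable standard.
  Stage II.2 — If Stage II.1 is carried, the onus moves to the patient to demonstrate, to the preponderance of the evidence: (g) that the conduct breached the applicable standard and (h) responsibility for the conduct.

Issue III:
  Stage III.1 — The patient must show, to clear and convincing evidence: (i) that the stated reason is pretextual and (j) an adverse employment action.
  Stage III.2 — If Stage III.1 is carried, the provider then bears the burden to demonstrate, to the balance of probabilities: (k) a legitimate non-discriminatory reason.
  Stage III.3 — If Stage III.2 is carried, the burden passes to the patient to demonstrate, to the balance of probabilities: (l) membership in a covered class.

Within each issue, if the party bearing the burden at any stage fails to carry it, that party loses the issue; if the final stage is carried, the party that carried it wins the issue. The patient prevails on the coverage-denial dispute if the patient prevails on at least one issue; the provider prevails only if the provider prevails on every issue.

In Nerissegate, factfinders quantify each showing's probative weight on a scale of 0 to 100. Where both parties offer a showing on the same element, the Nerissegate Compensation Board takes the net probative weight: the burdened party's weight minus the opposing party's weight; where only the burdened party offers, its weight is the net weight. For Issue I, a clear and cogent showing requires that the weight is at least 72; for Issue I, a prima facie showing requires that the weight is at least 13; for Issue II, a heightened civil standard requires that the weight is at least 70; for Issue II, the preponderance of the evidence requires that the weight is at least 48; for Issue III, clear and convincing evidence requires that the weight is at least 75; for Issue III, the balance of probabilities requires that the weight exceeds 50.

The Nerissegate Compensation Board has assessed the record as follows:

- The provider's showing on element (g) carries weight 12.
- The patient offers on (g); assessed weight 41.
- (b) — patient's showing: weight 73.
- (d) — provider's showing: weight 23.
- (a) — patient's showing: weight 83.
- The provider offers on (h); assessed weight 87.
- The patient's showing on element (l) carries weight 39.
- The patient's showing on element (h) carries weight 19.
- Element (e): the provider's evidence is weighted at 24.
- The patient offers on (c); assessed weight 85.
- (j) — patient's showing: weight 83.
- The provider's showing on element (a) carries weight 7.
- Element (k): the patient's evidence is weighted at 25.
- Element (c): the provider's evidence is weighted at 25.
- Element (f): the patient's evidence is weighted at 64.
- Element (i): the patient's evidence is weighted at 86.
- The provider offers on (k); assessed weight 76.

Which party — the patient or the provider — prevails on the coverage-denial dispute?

provider

— Issue I —
Stage I.1 (patient, a clear and cogent showing, weight is at least 72): (a) net 83−7=76 ≥ 72 — meets; (b) 73 ≥ 72 — meets.
  All elements met. The patient retains the burden for Stage I.2.
Stage I.2 (patient, a clear and cogent showing, weight is at least 72): (c) net 85−25=60 < 72 — fails.
  Not every element is met, so the patient fails to carry Stage I.2.
The analysis ends at Stage I.2; the provider prevails on this issue.
— Issue II —
Stage II.1 (patient, a heightened civil standard, weight is at least 70): (f) 64 < 70 — fails.
  The patient does not carry Stage II.1.
So the provider prevails on this issue.
— Issue III —
Stage III.1 — burden on patient; standard: clear and convincing evidence (weight is at least 75).
    (i): 86 ≥ 75 [met]
    (j): 83 ≥ 75 [met]
  Stage III.1 is satisfied; the onus moves to the provider.
Stage III.2 — burden on provider; standard: the balance of probabilities (weight exceeds 50).
    (k): 76 − 25 = 51 > 50 [met]
  All elements met. The burden passes to the patient.
Stage III.3 — burden on patient; standard: the balance of probabilities (weight exceeds 50).
    (l): 39 ≤ 50 [not met]
  The patient does not carry Stage III.3.
The provider prevails on this issue.
Per-issue: Issue I → provider; Issue II → provider; Issue III → provider. The patient must prevail on at least one issue; overall, the provider prevails.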